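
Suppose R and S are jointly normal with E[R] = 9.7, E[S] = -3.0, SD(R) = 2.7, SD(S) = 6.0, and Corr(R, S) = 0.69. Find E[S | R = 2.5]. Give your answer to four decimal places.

-14.0400

The regression of S on R has slope ρ·σ_S/σ_R and passes through (μ_R, μ_S).
E[S | R=2.5] = -3.0 + (0.69)·(6.0/2.7)·(2.5 − (9.7)) = -3.0 + (1.53333)·(-7.2) = -14.0400.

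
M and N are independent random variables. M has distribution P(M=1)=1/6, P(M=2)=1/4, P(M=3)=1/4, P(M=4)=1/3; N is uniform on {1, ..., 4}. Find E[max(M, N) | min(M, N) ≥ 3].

53/14

P(min(M, N) ≥ 3) = 7/24.
Summing max(M,N)·P(x,y) over outcomes with min(M, N) ≥ 3 gives 53/48.
E[max(M, N) | min(M, N) ≥ 3] = (53/48) / (7/24) = 53/14.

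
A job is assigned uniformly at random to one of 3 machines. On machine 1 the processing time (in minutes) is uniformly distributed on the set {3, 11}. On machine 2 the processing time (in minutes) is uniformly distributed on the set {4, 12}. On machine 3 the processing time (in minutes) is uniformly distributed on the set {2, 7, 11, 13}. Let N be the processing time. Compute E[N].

E[N | machine 1] = (3+11)/2 = 7.
E[N | machine 2] = (4+12)/2 = 8.
E[N | machine 3] = (2+7+11+13)/4 = 33/4.
E[N] = (1/3)·(7) + (1/3)·(8) + (1/3)·(33/4) = 31/4.

31/4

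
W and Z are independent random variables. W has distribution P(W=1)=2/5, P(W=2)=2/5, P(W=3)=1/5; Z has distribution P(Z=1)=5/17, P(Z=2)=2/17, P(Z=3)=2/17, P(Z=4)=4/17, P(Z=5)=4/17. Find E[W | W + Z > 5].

35/17

P(W + Z > 5) = 2/5.
Summing W·P(x,y) over outcomes with W + Z > 5 gives 14/17.
E[W | W + Z > 5] = (14/17) / (2/5) = 35/17.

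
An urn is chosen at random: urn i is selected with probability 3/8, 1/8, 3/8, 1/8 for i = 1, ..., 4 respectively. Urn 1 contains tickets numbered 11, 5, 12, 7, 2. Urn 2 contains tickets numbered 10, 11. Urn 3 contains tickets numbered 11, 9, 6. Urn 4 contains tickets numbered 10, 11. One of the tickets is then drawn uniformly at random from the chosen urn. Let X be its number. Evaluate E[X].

E[X | urn 1] = (11+5+12+7+2)/5 = 37/5.
E[X | urn 2] = (10+11)/2 = 21/2.
E[X | urn 3] = (11+9+6)/3 = 26/3.
E[X | urn 4] = (10+11)/2 = 21/2.
E[X] = (3/8)·(37/5) + (1/8)·(21/2) + (3/8)·(26/3) + (1/8)·(21/2) = 173/20.

173/20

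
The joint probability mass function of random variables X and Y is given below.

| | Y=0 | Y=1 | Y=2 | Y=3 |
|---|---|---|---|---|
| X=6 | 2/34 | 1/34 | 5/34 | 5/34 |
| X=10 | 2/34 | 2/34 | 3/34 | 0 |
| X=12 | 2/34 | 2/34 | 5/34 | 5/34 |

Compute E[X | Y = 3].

9

P(Y = 3) = 5/17.
Summing X·P(X=x,Y=y) over the conditioning event gives 45/17.
E[X | Y = 3] = (45/17) / (5/17) = 9.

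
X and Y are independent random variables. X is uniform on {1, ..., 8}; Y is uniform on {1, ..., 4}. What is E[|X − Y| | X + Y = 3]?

1

P(X + Y = 3) = 1/16.
Summing |X−Y|·P(x,y) over outcomes with X + Y = 3 gives 1/16.
E[|X − Y| | X + Y = 3] = (1/16) / (1/16) = 1.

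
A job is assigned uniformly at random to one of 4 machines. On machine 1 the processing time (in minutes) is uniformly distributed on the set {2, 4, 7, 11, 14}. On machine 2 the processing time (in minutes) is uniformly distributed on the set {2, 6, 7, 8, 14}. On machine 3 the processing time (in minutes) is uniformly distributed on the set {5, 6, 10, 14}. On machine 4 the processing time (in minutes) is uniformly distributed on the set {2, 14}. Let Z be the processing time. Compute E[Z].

E[Z | machine 1] = (2+4+7+11+14)/5 = 38/5.
E[Z | machine 2] = (2+6+7+8+14)/5 = 37/5.
E[Z | machine 3] = (5+6+10+14)/4 = 35/4.
E[Z | machine 4] = (2+14)/2 = 8.
By the law of total expectation,
E[Z] = (1/4)·(38/5) + (1/4)·(37/5) + (1/4)·(35/4) + (1/4)·(8) = 127/16.

127/16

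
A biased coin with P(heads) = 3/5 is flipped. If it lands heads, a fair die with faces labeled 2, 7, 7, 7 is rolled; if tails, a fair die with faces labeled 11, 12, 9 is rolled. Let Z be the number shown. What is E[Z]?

463/60

E[Z | heads] = (2+7+7+7)/4 = 23/4.
E[Z | tails] = (11+12+9)/3 = 32/3.
By the law of total expectation,
E[Z] = (3/5)·(23/4) + (2/5)·(32/3) = 463/60.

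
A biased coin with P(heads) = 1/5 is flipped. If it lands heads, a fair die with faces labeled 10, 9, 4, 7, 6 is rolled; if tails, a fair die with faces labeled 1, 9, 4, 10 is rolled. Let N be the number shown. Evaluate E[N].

E[N | heads] = (10+9+4+7+6)/5 = 36/5.
E[N | tails] = (1+9+4+10)/4 = 6.
By the law of total expectation,
E[N] = (1/5)·(36/5) + (4/5)·(6) = 156/25.

156/25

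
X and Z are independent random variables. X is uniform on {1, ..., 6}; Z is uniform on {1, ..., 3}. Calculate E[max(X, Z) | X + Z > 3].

62/15

P(X + Z > 3) = 5/6.
Summing max(X,Z)·P(x,y) over outcomes with X + Z > 3 gives 31/9.
E[max(X, Z) | X + Z > 3] = (31/9) / (5/6) = 62/15.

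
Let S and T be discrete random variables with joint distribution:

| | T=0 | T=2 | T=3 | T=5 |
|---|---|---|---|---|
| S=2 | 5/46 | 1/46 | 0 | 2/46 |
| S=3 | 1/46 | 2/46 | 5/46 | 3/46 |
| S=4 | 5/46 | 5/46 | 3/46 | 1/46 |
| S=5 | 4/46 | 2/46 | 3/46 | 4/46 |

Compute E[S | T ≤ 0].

53/15

P(T ≤ 0) = 15/46.
Σ S·P over the event = 2·(5/46) + 3·(1/46) + 4·(5/46) + 5·(4/46) = 53/46.
E[S | T ≤ 0] = (53/46) / (15/46) = 53/15.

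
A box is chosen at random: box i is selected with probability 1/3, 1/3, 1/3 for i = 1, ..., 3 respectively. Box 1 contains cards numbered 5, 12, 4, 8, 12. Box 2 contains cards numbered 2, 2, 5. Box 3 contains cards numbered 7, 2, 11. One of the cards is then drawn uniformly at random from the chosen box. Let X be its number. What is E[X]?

268/45

E[X | box 1] = (5+12+4+8+12)/5 = 41/5.
E[X | box 2] = (2+2+5)/3 = 3.
E[X | box 3] = (7+2+11)/3 = 20/3.
E[X] = (1/3)·(41/5) + (1/3)·(3) + (1/3)·(20/3) = 268/45.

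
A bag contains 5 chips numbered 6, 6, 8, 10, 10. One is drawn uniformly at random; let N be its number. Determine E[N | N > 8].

10

P(N > 8) = 2/5.
Σ over the event: 10·2/5 = 4.
E[N | N > 8] = (4) / (2/5) = 10.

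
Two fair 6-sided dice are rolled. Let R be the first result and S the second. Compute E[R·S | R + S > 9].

169/6

Outcomes with R + S > 9: (4,6), (5,5), (5,6), (6,4), (6,5), (6,6), each with probability 1/36.
E[R·S | R + S > 9] = (24 + 25 + 30 + 24 + 30 + 36) / 6 = 169/6.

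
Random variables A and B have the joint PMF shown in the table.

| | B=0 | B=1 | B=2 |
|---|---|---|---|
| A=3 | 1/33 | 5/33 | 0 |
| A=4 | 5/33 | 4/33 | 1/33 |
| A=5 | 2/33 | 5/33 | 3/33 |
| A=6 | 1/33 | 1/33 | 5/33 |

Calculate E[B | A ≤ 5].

P(A ≤ 5) = 26/33.
Σ B·P over the event = 0·(1/33) + 1·(5/33) + 0·(5/33) + 1·(4/33) + 2·(1/33) + 0·(2/33) + 1·(5/33) + 2·(3/33) = 2/3.
E[B | A ≤ 5] = (2/3) / (26/33) = 11/13.

11/13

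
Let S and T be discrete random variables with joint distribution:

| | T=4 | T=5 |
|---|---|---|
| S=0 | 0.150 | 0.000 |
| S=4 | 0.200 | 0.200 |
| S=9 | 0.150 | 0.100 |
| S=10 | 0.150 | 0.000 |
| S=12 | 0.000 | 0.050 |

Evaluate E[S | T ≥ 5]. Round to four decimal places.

6.5714

P(T ≥ 5) = 0.350.
Σ S·P over the event = 4·(0.200) + 9·(0.100) + 12·(0.050) = 2.300.
E[S | T ≥ 5] = (2.300) / (0.350) = 6.5714.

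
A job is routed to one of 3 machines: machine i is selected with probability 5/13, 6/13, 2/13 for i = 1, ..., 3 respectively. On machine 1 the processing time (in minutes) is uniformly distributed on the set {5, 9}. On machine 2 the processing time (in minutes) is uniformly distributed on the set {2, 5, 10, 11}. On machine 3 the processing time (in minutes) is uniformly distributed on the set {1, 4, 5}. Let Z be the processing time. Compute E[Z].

251/39

E[Z | machine 1] = (5+9)/2 = 7.
E[Z | machine 2] = (2+5+10+11)/4 = 7.
E[Z | machine 3] = (1+4+5)/3 = 10/3.
E[Z] = (5/13)·(7) + (6/13)·(7) + (2/13)·(10/3) = 251/39.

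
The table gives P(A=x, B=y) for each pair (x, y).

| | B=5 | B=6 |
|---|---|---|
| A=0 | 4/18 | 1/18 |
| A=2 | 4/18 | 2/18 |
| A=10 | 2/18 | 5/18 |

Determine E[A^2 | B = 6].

P(B = 6) = 4/9.
Σ A^2·P over the event = 0·(1/18) + 4·(2/18) + 100·(5/18) = 254/9.
E[A^2 | B = 6] = (254/9) / (4/9) = 127/2.

127/2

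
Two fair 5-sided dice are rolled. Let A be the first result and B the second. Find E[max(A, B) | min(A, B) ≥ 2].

33/8

P(min(A, B) ≥ 2) = 16/25.
Summing max(A,B)·P(x,y) over outcomes with min(A, B) ≥ 2 gives 66/25.
E[max(A, B) | min(A, B) ≥ 2] = (66/25) / (16/25) = 33/8.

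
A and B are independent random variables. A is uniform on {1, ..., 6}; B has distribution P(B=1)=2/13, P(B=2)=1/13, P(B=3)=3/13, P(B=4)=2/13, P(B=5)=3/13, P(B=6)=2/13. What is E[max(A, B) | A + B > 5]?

302/59

P(A + B > 5) = 59/78.
Summing max(A,B)·P(x,y) over outcomes with A + B > 5 gives 151/39.
E[max(A, B) | A + B > 5] = (151/39) / (59/78) = 302/59.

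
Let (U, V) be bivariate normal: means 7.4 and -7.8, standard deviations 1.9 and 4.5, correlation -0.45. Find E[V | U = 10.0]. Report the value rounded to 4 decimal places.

The regression of V on U has slope ρ·σ_V/σ_U and passes through (μ_U, μ_V).
E[V | U=10.0] = -7.8 + (-0.45)·(4.5/1.9)·(10.0 − (7.4)) = -7.8 + (-1.0658)·(2.6) = -10.5711.

-10.5711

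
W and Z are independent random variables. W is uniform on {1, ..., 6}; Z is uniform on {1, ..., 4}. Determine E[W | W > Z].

P(W > Z) = 7/12.
Summing W·P(x,y) over outcomes with W > Z gives 8/3.
E[W | W > Z] = (8/3) / (7/12) = 32/7.

32/7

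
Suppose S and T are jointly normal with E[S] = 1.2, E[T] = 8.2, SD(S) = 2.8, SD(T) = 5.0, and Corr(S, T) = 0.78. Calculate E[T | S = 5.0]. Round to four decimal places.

13.4929

E[T | S=x] = μ_T + ρ(σ_T/σ_S)(x − μ_S) for jointly normal variables.
E[T | S=5.0] = 8.2 + (0.78)·(5.0/2.8)·(5.0 − (1.2)) = 8.2 + (1.39286)·(3.8) = 13.4929.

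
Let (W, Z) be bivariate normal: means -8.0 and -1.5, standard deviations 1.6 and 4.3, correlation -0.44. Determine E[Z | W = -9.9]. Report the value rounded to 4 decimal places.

0.7468

For a bivariate normal, E[Z | W=x] = μ_Z + ρ·(σ_Z/σ_W)·(x − μ_W).
E[Z | W=-9.9] = -1.5 + (-0.44)·(4.3/1.6)·(-9.9 − (-8.0)) = -1.5 + (-1.1825)·(-1.9) = 0.7468.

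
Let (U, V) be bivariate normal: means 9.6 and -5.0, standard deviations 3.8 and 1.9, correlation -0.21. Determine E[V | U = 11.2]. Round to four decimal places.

The regression of V on U has slope ρ·σ_V/σ_U and passes through (μ_U, μ_V).
E[V | U=11.2] = -5.0 + (-0.21)·(1.9/3.8)·(11.2 − (9.6)) = -5.0 + (-0.105)·(1.6) = -5.1680.

-5.1680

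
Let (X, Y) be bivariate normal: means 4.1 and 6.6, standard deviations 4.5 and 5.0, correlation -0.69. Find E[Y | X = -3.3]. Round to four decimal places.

12.2733

For a bivariate normal, E[Y | X=x] = μ_Y + ρ·(σ_Y/σ_X)·(x − μ_X).
E[Y | X=-3.3] = 6.6 + (-0.69)·(5.0/4.5)·(-3.3 − (4.1)) = 6.6 + (-0.766667)·(-7.4) = 12.2733.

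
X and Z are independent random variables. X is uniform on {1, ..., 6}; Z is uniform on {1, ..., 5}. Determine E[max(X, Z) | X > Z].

P(X > Z) = 1/2.
Summing max(X,Z)·P(x,y) over outcomes with X > Z gives 7/3.
E[max(X, Z) | X > Z] = (7/3) / (1/2) = 14/3.

14/3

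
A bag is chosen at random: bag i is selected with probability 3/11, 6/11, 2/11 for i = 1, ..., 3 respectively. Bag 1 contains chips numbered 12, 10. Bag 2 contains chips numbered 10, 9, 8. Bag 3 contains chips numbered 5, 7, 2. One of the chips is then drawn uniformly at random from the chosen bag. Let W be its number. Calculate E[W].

E[W | bag 1] = (12+10)/2 = 11.
E[W | bag 2] = (10+9+8)/3 = 9.
E[W | bag 3] = (5+7+2)/3 = 14/3.
By the law of total expectation,
E[W] = (3/11)·(11) + (6/11)·(9) + (2/11)·(14/3) = 289/33.

289/33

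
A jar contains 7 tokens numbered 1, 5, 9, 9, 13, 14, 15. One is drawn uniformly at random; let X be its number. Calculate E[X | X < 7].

3

P(X < 7) = 2/7.
Σ over the event: 1·1/7 + 5·1/7 = 6/7.
E[X | X < 7] = (6/7) / (2/7) = 3.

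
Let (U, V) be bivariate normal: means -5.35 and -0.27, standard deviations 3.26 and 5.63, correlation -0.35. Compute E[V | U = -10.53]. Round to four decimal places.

2.8610

The regression of V on U has slope ρ·σ_V/σ_U and passes through (μ_U, μ_V).
E[V | U=-10.53] = -0.27 + (-0.35)·(5.63/3.26)·(-10.53 − (-5.35)) = -0.27 + (-0.604448)·(-5.18) = 2.8610.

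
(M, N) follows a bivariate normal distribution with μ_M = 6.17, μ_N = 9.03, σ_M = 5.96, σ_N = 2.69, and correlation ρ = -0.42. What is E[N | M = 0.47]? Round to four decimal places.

The regression of N on M has slope ρ·σ_N/σ_M and passes through (μ_M, μ_N).
E[N | M=0.47] = 9.03 + (-0.42)·(2.69/5.96)·(0.47 − (6.17)) = 9.03 + (-0.18956)·(-5.7) = 10.1105.

10.1105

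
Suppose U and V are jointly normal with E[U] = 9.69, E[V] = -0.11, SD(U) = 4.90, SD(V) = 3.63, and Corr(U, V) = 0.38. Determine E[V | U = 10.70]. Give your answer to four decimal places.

The regression of V on U has slope ρ·σ_V/σ_U and passes through (μ_U, μ_V).
E[V | U=10.70] = -0.11 + (0.38)·(3.63/4.90)·(10.70 − (9.69)) = -0.11 + (0.28151)·(1.01) = 0.1743.

0.1743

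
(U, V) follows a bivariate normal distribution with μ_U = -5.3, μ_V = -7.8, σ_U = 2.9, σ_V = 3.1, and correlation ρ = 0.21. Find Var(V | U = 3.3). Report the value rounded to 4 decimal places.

9.1862

For a bivariate normal, Var(V | U=x) = σ_V²(1 − ρ²).
Var(V | U=3.3) = (3.1)²·(1 − (0.21)²) = 9.61·0.9559 = 9.1862.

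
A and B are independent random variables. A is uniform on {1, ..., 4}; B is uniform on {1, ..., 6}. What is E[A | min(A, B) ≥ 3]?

Outcomes with min(A, B) ≥ 3: (3,3), (3,4), (3,5), (3,6), (4,3), (4,4), (4,5), (4,6), each with probability 1/24.
E[A | min(A, B) ≥ 3] = (3 + 3 + 3 + 3 + 4 + 4 + 4 + 4) / 8 = 7/2.

7/2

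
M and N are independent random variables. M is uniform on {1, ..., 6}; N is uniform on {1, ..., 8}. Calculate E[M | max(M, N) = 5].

35/9

Outcomes with max(M, N) = 5: (1,5), (2,5), (3,5), (4,5), (5,1), (5,2), (5,3), (5,4), (5,5), each with probability 1/48.
E[M | max(M, N) = 5] = (1 + 2 + 3 + 4 + 5 + 5 + 5 + 5 + 5) / 9 = 35/9.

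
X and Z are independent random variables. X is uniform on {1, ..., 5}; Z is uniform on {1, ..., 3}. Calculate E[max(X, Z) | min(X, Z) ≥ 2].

29/8

P(min(X, Z) ≥ 2) = 8/15.
Summing max(X,Z)·P(x,y) over outcomes with min(X, Z) ≥ 2 gives 29/15.
E[max(X, Z) | min(X, Z) ≥ 2] = (29/15) / (8/15) = 29/8.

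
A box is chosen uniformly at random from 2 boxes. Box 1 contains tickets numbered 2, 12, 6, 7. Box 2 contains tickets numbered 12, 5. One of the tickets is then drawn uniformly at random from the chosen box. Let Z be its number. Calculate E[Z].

E[Z | box 1] = (2+12+6+7)/4 = 27/4.
E[Z | box 2] = (12+5)/2 = 17/2.
By the law of total expectation,
E[Z] = (1/2)·(27/4) + (1/2)·(17/2) = 61/8.

61/8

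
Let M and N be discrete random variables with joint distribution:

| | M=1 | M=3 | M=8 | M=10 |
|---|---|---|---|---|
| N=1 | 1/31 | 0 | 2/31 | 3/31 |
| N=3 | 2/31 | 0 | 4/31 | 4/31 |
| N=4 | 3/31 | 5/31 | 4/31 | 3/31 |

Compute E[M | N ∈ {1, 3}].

121/16

P(N ∈ {1, 3}) = 16/31.
Σ M·P over the event = 1·(1/31) + 1·(2/31) + 8·(2/31) + 8·(4/31) + 10·(3/31) + 10·(4/31) = 121/31.
E[M | N ∈ {1, 3}] = (121/31) / (16/31) = 121/16.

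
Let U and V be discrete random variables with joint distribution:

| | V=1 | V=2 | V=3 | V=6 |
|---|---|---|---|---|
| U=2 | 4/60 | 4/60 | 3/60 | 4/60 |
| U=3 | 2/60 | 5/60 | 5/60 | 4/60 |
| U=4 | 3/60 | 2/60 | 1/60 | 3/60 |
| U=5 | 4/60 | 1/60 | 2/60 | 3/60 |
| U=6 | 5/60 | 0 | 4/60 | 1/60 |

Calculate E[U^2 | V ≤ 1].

181/9

P(V ≤ 1) = 3/10.
Σ U^2·P over the event = 4·(4/60) + 9·(2/60) + 16·(3/60) + 25·(4/60) + 36·(5/60) = 181/30.
E[U^2 | V ≤ 1] = (181/30) / (3/10) = 181/9.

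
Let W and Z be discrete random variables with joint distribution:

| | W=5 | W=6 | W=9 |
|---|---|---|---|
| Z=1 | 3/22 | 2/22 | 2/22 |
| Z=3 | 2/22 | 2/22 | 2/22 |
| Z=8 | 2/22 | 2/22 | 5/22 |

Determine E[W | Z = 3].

P(Z = 3) = 3/11.
Σ W·P over the event = 5·(2/22) + 6·(2/22) + 9·(2/22) = 20/11.
E[W | Z = 3] = (20/11) / (3/11) = 20/3.

20/3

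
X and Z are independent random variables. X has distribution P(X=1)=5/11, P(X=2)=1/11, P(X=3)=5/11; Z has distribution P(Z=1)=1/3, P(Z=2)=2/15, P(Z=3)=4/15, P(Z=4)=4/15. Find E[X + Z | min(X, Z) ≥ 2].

181/30

P(min(X, Z) ≥ 2) = 4/11.
Summing (X+Z)·P(x,y) over outcomes with min(X, Z) ≥ 2 gives 362/165.
E[X + Z | min(X, Z) ≥ 2] = (362/165) / (4/11) = 181/30.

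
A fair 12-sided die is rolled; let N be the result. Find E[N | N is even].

Given N is even, N is equally likely to be any of {2, 4, 6, 8, 10, 12}.
E[N | N is even] = (2 + 4 + 6 + 8 + 10 + 12) / 6 = 7.

7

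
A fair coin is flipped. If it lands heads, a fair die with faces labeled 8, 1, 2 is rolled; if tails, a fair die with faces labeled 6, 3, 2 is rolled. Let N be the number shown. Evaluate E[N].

E[N | heads] = (8+1+2)/3 = 11/3.
E[N | tails] = (6+3+2)/3 = 11/3.
E[N] = (1/2)·(11/3) + (1/2)·(11/3) = 11/3.

11/3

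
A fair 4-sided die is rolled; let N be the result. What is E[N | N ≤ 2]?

Given N ≤ 2, N is equally likely to be any of {1, 2}.
E[N | N ≤ 2] = (1 + 2) / 2 = 3/2.

3/2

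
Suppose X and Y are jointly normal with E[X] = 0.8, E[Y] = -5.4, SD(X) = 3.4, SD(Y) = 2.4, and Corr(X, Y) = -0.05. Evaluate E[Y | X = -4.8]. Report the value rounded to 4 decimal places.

The regression of Y on X has slope ρ·σ_Y/σ_X and passes through (μ_X, μ_Y).
E[Y | X=-4.8] = -5.4 + (-0.05)·(2.4/3.4)·(-4.8 − (0.8)) = -5.4 + (-0.035294)·(-5.6) = -5.2024.

-5.2024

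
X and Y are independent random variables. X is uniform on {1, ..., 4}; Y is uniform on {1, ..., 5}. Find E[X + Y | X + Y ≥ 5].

P(X + Y ≥ 5) = 7/10.
Summing (X+Y)·P(x,y) over outcomes with X + Y ≥ 5 gives 9/2.
E[X + Y | X + Y ≥ 5] = (9/2) / (7/10) = 45/7.

45/7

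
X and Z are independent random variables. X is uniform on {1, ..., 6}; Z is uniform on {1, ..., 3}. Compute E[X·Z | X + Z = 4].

10/3

Outcomes with X + Z = 4: (1,3), (2,2), (3,1), each with probability 1/18.
E[X·Z | X + Z = 4] = (3 + 4 + 3) / 3 = 10/3.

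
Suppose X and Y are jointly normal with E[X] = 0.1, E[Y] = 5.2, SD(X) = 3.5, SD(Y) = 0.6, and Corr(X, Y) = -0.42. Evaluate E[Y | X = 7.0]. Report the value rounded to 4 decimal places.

4.7032

E[Y | X=x] = μ_Y + ρ(σ_Y/σ_X)(x − μ_X) for jointly normal variables.
E[Y | X=7.0] = 5.2 + (-0.42)·(0.6/3.5)·(7.0 − (0.1)) = 5.2 + (-0.072)·(6.9) = 4.7032.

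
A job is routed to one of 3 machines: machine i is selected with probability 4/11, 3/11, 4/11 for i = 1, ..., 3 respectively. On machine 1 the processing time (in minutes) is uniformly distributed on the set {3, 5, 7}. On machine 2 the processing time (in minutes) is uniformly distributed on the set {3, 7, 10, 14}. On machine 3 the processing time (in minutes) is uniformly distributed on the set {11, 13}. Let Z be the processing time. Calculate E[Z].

E[Z | machine 1] = (3+5+7)/3 = 5.
E[Z | machine 2] = (3+7+10+14)/4 = 17/2.
E[Z | machine 3] = (11+13)/2 = 12.
E[Z] = (4/11)·(5) + (3/11)·(17/2) + (4/11)·(12) = 17/2.

17/2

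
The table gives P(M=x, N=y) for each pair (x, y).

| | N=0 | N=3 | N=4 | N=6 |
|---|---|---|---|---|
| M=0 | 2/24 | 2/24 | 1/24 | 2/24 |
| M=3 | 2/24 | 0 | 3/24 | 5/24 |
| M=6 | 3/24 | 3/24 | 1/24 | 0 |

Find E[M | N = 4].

P(N = 4) = 5/24.
Σ M·P over the event = 0·(1/24) + 3·(3/24) + 6·(1/24) = 5/8.
E[M | N = 4] = (5/8) / (5/24) = 3.

3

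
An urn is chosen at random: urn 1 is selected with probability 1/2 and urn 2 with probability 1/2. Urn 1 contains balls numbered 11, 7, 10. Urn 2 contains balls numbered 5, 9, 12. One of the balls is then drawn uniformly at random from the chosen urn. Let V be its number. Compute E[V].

E[V | urn 1] = (11+7+10)/3 = 28/3.
E[V | urn 2] = (5+9+12)/3 = 26/3.
E[V] = (1/2)·(28/3) + (1/2)·(26/3) = 9.

9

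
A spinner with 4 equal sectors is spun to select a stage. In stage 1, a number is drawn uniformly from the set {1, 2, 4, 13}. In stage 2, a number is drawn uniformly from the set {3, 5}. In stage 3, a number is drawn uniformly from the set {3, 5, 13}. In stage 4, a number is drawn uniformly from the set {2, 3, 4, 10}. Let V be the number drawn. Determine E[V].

83/16

E[V | stage 1] = (1+2+4+13)/4 = 5.
E[V | stage 2] = (3+5)/2 = 4.
E[V | stage 3] = (3+5+13)/3 = 7.
E[V | stage 4] = (2+3+4+10)/4 = 19/4.
E[V] = (1/4)·(5) + (1/4)·(4) + (1/4)·(7) + (1/4)·(19/4) = 83/16.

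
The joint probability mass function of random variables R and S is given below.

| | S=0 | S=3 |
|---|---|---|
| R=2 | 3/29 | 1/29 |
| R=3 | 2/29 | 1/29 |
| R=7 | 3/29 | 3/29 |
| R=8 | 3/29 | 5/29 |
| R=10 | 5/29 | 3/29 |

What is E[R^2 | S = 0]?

P(S = 0) = 16/29.
Σ R^2·P over the event = 4·(3/29) + 9·(2/29) + 49·(3/29) + 64·(3/29) + 100·(5/29) = 869/29.
E[R^2 | S = 0] = (869/29) / (16/29) = 869/16.

869/16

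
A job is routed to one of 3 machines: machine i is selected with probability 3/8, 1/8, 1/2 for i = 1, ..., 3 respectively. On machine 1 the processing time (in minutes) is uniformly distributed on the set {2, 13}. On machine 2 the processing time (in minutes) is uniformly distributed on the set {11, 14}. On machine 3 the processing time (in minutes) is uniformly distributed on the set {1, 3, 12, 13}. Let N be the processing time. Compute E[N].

E[N | machine 1] = (2+13)/2 = 15/2.
E[N | machine 2] = (11+14)/2 = 25/2.
E[N | machine 3] = (1+3+12+13)/4 = 29/4.
E[N] = (3/8)·(15/2) + (1/8)·(25/2) + (1/2)·(29/4) = 8.

8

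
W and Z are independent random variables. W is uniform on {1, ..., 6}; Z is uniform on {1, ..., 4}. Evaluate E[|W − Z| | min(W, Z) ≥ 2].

P(min(W, Z) ≥ 2) = 5/8.
Summing |W−Z|·P(x,y) over outcomes with min(W, Z) ≥ 2 gives 23/24.
E[|W − Z| | min(W, Z) ≥ 2] = (23/24) / (5/8) = 23/15.

23/15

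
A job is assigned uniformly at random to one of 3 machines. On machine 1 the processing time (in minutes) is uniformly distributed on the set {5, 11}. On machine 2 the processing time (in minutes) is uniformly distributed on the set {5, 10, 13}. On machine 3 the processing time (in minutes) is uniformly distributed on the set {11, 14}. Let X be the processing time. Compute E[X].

E[X | machine 1] = (5+11)/2 = 8.
E[X | machine 2] = (5+10+13)/3 = 28/3.
E[X | machine 3] = (11+14)/2 = 25/2.
E[X] = (1/3)·(8) + (1/3)·(28/3) + (1/3)·(25/2) = 179/18.

179/18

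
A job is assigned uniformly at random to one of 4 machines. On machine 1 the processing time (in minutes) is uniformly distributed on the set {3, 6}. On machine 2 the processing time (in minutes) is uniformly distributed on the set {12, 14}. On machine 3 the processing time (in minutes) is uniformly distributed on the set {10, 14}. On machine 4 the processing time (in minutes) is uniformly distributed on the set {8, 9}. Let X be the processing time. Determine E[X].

19/2

E[X | machine 1] = (3+6)/2 = 9/2.
E[X | machine 2] = (12+14)/2 = 13.
E[X | machine 3] = (10+14)/2 = 12.
E[X | machine 4] = (8+9)/2 = 17/2.
By the law of total expectation,
E[X] = (1/4)·(9/2) + (1/4)·(13) + (1/4)·(12) + (1/4)·(17/2) = 19/2.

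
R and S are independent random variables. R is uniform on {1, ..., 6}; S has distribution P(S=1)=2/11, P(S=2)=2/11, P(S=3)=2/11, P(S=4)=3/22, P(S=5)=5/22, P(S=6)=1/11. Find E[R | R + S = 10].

51/10

P(R + S = 10) = 5/66.
Summing R·P(x,y) over outcomes with R + S = 10 gives 17/44.
E[R | R + S = 10] = (17/44) / (5/66) = 51/10.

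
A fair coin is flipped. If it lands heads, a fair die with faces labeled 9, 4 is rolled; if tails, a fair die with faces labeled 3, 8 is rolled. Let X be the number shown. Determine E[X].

E[X | heads] = (9+4)/2 = 13/2.
E[X | tails] = (3+8)/2 = 11/2.
E[X] = (1/2)·(13/2) + (1/2)·(11/2) = 6.

6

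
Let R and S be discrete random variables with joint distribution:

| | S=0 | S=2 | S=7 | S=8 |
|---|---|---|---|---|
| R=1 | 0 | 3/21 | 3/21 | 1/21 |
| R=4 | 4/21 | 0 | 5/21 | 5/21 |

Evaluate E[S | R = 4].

P(R = 4) = 2/3.
Summing S·P(R=x,S=y) over the conditioning event gives 25/7.
E[S | R = 4] = (25/7) / (2/3) = 75/14.

75/14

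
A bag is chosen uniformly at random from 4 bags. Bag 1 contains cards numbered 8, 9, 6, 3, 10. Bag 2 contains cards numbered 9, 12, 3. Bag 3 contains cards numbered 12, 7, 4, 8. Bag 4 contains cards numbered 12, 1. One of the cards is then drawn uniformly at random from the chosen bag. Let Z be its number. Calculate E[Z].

589/80

E[Z | bag 1] = (8+9+6+3+10)/5 = 36/5.
E[Z | bag 2] = (9+12+3)/3 = 8.
E[Z | bag 3] = (12+7+4+8)/4 = 31/4.
E[Z | bag 4] = (12+1)/2 = 13/2.
By the law of total expectation,
E[Z] = (1/4)·(36/5) + (1/4)·(8) + (1/4)·(31/4) + (1/4)·(13/2) = 589/80.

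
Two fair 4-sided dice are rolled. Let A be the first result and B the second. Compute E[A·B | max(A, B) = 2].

8/3

Outcomes with max(A, B) = 2: (1,2), (2,1), (2,2), each with probability 1/16.
E[A·B | max(A, B) = 2] = (2 + 2 + 4) / 3 = 8/3.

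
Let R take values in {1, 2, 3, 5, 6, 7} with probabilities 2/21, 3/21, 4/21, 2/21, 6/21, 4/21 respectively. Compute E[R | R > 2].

P(R > 2) = 16/21.
Σ over the event: 3·4/21 + 5·2/21 + 6·2/7 + 7·4/21 = 86/21.
E[R | R > 2] = (86/21) / (16/21) = 43/8.

43/8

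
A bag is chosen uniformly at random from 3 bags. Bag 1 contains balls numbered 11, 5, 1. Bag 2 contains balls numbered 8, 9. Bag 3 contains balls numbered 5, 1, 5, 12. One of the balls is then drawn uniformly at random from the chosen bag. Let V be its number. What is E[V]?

239/36

E[V | bag 1] = (11+5+1)/3 = 17/3.
E[V | bag 2] = (8+9)/2 = 17/2.
E[V | bag 3] = (5+1+5+12)/4 = 23/4.
E[V] = (1/3)·(17/3) + (1/3)·(17/2) + (1/3)·(23/4) = 239/36.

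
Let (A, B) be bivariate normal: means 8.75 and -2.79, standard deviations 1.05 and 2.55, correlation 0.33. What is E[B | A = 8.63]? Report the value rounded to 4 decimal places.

-2.8862

The regression of B on A has slope ρ·σ_B/σ_A and passes through (μ_A, μ_B).
E[B | A=8.63] = -2.79 + (0.33)·(2.55/1.05)·(8.63 − (8.75)) = -2.79 + (0.80143)·(-0.12) = -2.8862.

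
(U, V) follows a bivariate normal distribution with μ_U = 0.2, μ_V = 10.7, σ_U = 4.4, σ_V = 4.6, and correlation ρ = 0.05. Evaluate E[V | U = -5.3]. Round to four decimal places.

10.4125

For a bivariate normal, E[V | U=x] = μ_V + ρ·(σ_V/σ_U)·(x − μ_U).
E[V | U=-5.3] = 10.7 + (0.05)·(4.6/4.4)·(-5.3 − (0.2)) = 10.7 + (0.052273)·(-5.5) = 10.4125.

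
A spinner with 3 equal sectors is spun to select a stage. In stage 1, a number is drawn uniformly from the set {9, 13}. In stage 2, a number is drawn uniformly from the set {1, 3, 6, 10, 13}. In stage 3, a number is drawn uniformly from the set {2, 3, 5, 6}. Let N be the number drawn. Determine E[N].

36/5

E[N | stage 1] = (9+13)/2 = 11.
E[N | stage 2] = (1+3+6+10+13)/5 = 33/5.
E[N | stage 3] = (2+3+5+6)/4 = 4.
By the law of total expectation,
E[N] = (1/3)·(11) + (1/3)·(33/5) + (1/3)·(4) = 36/5.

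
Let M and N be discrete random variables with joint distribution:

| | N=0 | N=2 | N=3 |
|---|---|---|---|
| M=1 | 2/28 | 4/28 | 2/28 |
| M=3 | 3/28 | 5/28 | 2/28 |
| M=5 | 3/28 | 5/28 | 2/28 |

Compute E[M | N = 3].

P(N = 3) = 3/14.
Σ M·P over the event = 1·(2/28) + 3·(2/28) + 5·(2/28) = 9/14.
E[M | N = 3] = (9/14) / (3/14) = 3.

3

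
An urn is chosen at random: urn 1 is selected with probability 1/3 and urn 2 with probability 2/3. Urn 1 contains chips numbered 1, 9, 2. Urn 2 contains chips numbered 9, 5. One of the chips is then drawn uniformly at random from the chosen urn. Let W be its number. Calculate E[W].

6

E[W | urn 1] = (1+9+2)/3 = 4.
E[W | urn 2] = (9+5)/2 = 7.
By the law of total expectation,
E[W] = (1/3)·(4) + (2/3)·(7) = 6.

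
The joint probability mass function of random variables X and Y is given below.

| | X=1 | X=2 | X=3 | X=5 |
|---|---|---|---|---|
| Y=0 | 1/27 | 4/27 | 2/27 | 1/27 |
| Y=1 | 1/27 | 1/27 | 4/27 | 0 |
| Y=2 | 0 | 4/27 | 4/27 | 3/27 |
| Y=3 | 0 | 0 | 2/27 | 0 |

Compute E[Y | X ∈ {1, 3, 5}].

P(X ∈ {1, 3, 5}) = 2/3.
Σ Y·P over the event = 0·(1/27) + 1·(1/27) + 0·(2/27) + 1·(4/27) + 2·(4/27) + 3·(2/27) + 0·(1/27) + 2·(3/27) = 25/27.
E[Y | X ∈ {1, 3, 5}] = (25/27) / (2/3) = 25/18.

25/18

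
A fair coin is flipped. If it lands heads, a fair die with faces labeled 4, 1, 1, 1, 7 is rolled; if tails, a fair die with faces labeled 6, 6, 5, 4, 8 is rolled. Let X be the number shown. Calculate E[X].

43/10

E[X | heads] = (4+1+1+1+7)/5 = 14/5.
E[X | tails] = (6+6+5+4+8)/5 = 29/5.
By the law of total expectation,
E[X] = (1/2)·(14/5) + (1/2)·(29/5) = 43/10.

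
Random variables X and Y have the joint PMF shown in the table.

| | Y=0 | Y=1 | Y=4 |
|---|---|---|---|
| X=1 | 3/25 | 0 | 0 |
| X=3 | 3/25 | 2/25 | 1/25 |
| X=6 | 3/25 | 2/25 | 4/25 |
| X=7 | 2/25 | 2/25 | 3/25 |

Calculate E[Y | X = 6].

2

P(X = 6) = 9/25.
Σ Y·P over the event = 0·(3/25) + 1·(2/25) + 4·(4/25) = 18/25.
E[Y | X = 6] = (18/25) / (9/25) = 2.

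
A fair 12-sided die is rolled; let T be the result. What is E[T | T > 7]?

Given T > 7, T is equally likely to be any of {8, 9, 10, 11, 12}.
E[T | T > 7] = (8 + 9 + 10 + 11 + 12) / 5 = 10.

10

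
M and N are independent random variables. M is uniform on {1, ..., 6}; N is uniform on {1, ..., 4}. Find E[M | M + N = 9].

11/2

P(M + N = 9) = 1/12.
Summing M·P(x,y) over outcomes with M + N = 9 gives 11/24.
E[M | M + N = 9] = (11/24) / (1/12) = 11/2.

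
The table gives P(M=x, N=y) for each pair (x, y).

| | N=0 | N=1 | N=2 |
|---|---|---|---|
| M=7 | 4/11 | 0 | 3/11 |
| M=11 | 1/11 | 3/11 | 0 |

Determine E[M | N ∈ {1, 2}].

P(N ∈ {1, 2}) = 6/11.
Σ M·P over the event = 7·(3/11) + 11·(3/11) = 54/11.
E[M | N ∈ {1, 2}] = (54/11) / (6/11) = 9.

9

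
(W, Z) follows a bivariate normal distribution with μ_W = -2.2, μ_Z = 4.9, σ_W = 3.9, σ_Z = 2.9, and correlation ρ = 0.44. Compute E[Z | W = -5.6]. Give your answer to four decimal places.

3.7876

E[Z | W=x] = μ_Z + ρ(σ_Z/σ_W)(x − μ_W) for jointly normal variables.
E[Z | W=-5.6] = 4.9 + (0.44)·(2.9/3.9)·(-5.6 − (-2.2)) = 4.9 + (0.32718)·(-3.4) = 3.7876.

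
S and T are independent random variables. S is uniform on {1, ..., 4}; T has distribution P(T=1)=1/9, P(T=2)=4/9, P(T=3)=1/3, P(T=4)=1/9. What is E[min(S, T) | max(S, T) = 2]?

13/9

P(max(S, T) = 2) = 1/4.
Summing min(S,T)·P(x,y) over outcomes with max(S, T) = 2 gives 13/36.
E[min(S, T) | max(S, T) = 2] = (13/36) / (1/4) = 13/9.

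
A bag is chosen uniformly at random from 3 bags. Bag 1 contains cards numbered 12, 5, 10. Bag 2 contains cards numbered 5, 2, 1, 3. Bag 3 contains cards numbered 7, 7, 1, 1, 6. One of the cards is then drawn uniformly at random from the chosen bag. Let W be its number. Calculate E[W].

323/60

E[W | bag 1] = (12+5+10)/3 = 9.
E[W | bag 2] = (5+2+1+3)/4 = 11/4.
E[W | bag 3] = (7+7+1+1+6)/5 = 22/5.
By the law of total expectation,
E[W] = (1/3)·(9) + (1/3)·(11/4) + (1/3)·(22/5) = 323/60.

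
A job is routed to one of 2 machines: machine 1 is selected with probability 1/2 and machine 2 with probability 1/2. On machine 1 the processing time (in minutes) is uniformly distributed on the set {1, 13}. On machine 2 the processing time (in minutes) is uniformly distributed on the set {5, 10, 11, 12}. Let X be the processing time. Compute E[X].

33/4

E[X | machine 1] = (1+13)/2 = 7.
E[X | machine 2] = (5+10+11+12)/4 = 19/2.
E[X] = (1/2)·(7) + (1/2)·(19/2) = 33/4.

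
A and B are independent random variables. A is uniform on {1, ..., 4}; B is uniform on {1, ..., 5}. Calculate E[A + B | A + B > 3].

P(A + B > 3) = 17/20.
Summing (A+B)·P(x,y) over outcomes with A + B > 3 gives 51/10.
E[A + B | A + B > 3] = (51/10) / (17/20) = 6.

6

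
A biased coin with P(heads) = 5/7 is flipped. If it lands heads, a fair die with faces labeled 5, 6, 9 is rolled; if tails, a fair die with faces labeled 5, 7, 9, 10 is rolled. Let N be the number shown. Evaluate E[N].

293/42

E[N | heads] = (5+6+9)/3 = 20/3.
E[N | tails] = (5+7+9+10)/4 = 31/4.
E[N] = (5/7)·(20/3) + (2/7)·(31/4) = 293/42.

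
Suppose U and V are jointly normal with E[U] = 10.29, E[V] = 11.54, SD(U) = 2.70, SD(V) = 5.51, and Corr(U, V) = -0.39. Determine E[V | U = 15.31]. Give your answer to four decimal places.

E[V | U=x] = μ_V + ρ(σ_V/σ_U)(x − μ_U) for jointly normal variables.
E[V | U=15.31] = 11.54 + (-0.39)·(5.51/2.70)·(15.31 − (10.29)) = 11.54 + (-0.79589)·(5.02) = 7.5446.

7.5446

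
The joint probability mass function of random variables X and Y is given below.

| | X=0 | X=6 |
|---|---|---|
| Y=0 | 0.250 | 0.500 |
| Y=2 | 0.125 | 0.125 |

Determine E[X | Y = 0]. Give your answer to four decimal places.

4.0000

P(Y = 0) = 0.750.
Σ X·P over the event = 0·(0.250) + 6·(0.500) = 3.000.
E[X | Y = 0] = (3.000) / (0.750) = 4.0000.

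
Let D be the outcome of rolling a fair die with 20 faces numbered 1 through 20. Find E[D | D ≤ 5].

Given D ≤ 5, D is equally likely to be any of {1, 2, 3, 4, 5}.
E[D | D ≤ 5] = (1 + 2 + 3 + 4 + 5) / 5 = 3.

3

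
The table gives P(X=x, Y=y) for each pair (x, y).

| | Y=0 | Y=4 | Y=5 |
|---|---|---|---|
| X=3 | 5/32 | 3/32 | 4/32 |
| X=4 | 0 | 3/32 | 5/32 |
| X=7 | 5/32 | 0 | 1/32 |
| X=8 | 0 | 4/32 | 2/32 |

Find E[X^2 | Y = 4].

P(Y = 4) = 5/16.
Σ X^2·P over the event = 9·(3/32) + 16·(3/32) + 64·(4/32) = 331/32.
E[X^2 | Y = 4] = (331/32) / (5/16) = 331/10.

331/10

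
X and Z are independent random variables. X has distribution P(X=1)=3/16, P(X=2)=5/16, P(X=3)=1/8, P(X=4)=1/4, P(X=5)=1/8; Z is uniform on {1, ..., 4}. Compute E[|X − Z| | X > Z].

55/29

P(X > Z) = 29/64.
Summing |X−Z|·P(x,y) over outcomes with X > Z gives 55/64.
E[|X − Z| | X > Z] = (55/64) / (29/64) = 55/29.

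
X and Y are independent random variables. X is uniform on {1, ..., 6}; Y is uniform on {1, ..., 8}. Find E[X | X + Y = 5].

P(X + Y = 5) = 1/12.
Summing X·P(x,y) over outcomes with X + Y = 5 gives 5/24.
E[X | X + Y = 5] = (5/24) / (1/12) = 5/2.

5/2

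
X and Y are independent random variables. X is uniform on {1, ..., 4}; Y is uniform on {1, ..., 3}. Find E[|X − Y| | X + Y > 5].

Outcomes with X + Y > 5: (3,3), (4,2), (4,3), each with probability 1/12.
E[|X − Y| | X + Y > 5] = (0 + 2 + 1) / 3 = 1.

1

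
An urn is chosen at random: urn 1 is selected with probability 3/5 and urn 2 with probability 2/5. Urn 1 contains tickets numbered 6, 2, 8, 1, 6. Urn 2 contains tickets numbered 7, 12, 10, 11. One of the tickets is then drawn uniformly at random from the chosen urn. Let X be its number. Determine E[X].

169/25

E[X | urn 1] = (6+2+8+1+6)/5 = 23/5.
E[X | urn 2] = (7+12+10+11)/4 = 10.
E[X] = (3/5)·(23/5) + (2/5)·(10) = 169/25.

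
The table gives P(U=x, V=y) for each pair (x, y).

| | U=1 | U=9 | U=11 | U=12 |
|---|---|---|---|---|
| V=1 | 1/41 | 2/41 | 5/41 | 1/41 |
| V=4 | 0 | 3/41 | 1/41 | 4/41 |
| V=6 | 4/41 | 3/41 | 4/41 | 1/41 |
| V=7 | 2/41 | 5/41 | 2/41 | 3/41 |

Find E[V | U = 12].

44/9

P(U = 12) = 9/41.
Σ V·P over the event = 1·(1/41) + 4·(4/41) + 6·(1/41) + 7·(3/41) = 44/41.
E[V | U = 12] = (44/41) / (9/41) = 44/9.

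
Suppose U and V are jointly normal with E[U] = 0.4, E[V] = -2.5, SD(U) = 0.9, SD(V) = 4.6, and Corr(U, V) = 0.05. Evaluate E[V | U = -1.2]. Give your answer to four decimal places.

For a bivariate normal, E[V | U=x] = μ_V + ρ·(σ_V/σ_U)·(x − μ_U).
E[V | U=-1.2] = -2.5 + (0.05)·(4.6/0.9)·(-1.2 − (0.4)) = -2.5 + (0.25556)·(-1.6) = -2.9089.

-2.9089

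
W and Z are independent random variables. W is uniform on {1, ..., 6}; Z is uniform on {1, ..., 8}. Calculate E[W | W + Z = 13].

P(W + Z = 13) = 1/24.
Summing W·P(x,y) over outcomes with W + Z = 13 gives 11/48.
E[W | W + Z = 13] = (11/48) / (1/24) = 11/2.

11/2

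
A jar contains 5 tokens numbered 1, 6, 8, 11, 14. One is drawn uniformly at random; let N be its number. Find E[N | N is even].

28/3

P(N is even) = 3/5.
Σ over the event: 6·1/5 + 8·1/5 + 14·1/5 = 28/5.
E[N | N is even] = (28/5) / (3/5) = 28/3.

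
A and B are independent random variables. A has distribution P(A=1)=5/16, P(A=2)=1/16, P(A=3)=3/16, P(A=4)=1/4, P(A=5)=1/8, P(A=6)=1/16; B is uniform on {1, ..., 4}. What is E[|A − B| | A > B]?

P(A > B) = 31/64.
Summing |A−B|·P(x,y) over outcomes with A > B gives 17/16.
E[|A − B| | A > B] = (17/16) / (31/64) = 68/31.

68/31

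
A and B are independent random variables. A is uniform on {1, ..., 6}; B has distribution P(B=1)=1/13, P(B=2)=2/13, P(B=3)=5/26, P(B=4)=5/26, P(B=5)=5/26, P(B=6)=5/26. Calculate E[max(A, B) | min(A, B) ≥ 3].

P(min(A, B) ≥ 3) = 20/39.
Summing max(A,B)·P(x,y) over outcomes with min(A, B) ≥ 3 gives 205/78.
E[max(A, B) | min(A, B) ≥ 3] = (205/78) / (20/39) = 41/8.

41/8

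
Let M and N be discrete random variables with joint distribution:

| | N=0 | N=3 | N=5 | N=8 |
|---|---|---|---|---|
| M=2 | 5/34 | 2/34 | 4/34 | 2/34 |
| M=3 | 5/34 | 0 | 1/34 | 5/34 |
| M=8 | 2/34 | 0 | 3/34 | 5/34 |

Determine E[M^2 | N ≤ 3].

201/14

P(N ≤ 3) = 7/17.
Σ M^2·P over the event = 4·(5/34) + 4·(2/34) + 9·(5/34) + 64·(2/34) = 201/34.
E[M^2 | N ≤ 3] = (201/34) / (7/17) = 201/14.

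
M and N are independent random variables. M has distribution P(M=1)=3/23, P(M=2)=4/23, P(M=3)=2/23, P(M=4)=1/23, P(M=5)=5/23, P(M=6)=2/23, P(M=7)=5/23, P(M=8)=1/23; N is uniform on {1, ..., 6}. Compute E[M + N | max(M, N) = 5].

271/35

P(max(M, N) = 5) = 35/138.
Summing (M+N)·P(x,y) over outcomes with max(M, N) = 5 gives 271/138.
E[M + N | max(M, N) = 5] = (271/138) / (35/138) = 271/35.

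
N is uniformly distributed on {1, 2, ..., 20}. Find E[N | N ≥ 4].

12

P(N ≥ 4) = 17/20.
E[N | N ≥ 4] = (51/5) / (17/20) = 12.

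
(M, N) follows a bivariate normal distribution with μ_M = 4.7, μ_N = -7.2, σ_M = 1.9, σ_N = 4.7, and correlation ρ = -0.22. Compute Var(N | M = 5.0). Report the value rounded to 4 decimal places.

21.0208

Var(N | M=x) = (1 − ρ²)·σ_N².
Var(N | M=5.0) = (4.7)²·(1 − (-0.22)²) = 22.09·0.9516 = 21.0208.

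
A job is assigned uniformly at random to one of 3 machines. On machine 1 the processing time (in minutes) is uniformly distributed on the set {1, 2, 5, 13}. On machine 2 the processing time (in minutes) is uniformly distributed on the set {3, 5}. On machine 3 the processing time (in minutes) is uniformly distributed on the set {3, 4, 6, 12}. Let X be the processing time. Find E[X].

31/6

E[X | machine 1] = (1+2+5+13)/4 = 21/4.
E[X | machine 2] = (3+5)/2 = 4.
E[X | machine 3] = (3+4+6+12)/4 = 25/4.
E[X] = (1/3)·(21/4) + (1/3)·(4) + (1/3)·(25/4) = 31/6.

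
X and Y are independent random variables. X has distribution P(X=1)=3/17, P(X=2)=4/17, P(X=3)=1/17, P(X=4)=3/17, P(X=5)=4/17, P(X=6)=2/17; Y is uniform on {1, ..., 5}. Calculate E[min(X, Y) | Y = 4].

P(Y = 4) = 1/5.
Summing min(X,Y)·P(x,y) over outcomes with Y = 4 gives 10/17.
E[min(X, Y) | Y = 4] = (10/17) / (1/5) = 50/17.

50/17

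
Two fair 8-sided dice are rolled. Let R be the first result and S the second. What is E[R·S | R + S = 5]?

5

Outcomes with R + S = 5: (1,4), (2,3), (3,2), (4,1), each with probability 1/64.
E[R·S | R + S = 5] = (4 + 6 + 6 + 4) / 4 = 5.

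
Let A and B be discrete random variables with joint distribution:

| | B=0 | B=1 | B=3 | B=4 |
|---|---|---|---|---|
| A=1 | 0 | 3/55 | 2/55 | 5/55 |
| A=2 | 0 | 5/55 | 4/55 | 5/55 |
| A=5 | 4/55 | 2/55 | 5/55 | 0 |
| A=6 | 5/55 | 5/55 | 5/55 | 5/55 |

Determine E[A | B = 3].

P(B = 3) = 16/55.
Σ A·P over the event = 1·(2/55) + 2·(4/55) + 5·(5/55) + 6·(5/55) = 13/11.
E[A | B = 3] = (13/11) / (16/55) = 65/16.

65/16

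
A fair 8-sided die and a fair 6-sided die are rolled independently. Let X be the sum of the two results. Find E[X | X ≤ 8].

160/27

P(X ≤ 8) = 9/16.
Σ over the event: 2·1/48 + 3·1/24 + 4·1/16 + 5·1/12 + 6·5/48 + 7·1/8 + 8·1/8 = 10/3.
E[X | X ≤ 8] = (10/3) / (9/16) = 160/27.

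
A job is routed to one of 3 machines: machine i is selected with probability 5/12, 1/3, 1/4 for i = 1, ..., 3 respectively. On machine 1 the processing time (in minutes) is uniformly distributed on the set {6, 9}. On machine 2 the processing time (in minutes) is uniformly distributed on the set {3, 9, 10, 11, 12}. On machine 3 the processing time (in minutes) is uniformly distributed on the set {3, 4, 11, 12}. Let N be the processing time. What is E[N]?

8

E[N | machine 1] = (6+9)/2 = 15/2.
E[N | machine 2] = (3+9+10+11+12)/5 = 9.
E[N | machine 3] = (3+4+11+12)/4 = 15/2.
E[N] = (5/12)·(15/2) + (1/3)·(9) + (1/4)·(15/2) = 8.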